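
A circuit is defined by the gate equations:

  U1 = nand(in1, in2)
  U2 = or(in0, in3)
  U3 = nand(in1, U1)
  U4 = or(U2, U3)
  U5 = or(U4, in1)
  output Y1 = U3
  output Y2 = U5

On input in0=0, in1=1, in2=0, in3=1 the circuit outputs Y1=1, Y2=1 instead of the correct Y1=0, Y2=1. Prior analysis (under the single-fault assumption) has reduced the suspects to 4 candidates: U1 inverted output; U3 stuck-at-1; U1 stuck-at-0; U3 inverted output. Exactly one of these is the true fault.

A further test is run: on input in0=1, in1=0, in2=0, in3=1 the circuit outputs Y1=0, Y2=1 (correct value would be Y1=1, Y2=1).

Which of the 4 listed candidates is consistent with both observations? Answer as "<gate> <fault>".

U3 inverted output

Evaluate each candidate on input in0=1, in1=0, in2=0, in3=1:
  U1 inverted output: U1=0 [inverted output], U2=1, U3=1, U4=1, U5=1 → Y1=1, Y2=1 — eliminated
  U3 stuck-at-1: U1=1, U2=1, U3=1 [stuck-at-1], U4=1, U5=1 → Y1=1, Y2=1 — eliminated
  U1 stuck-at-0: U1=0 [stuck-at-0], U2=1, U3=1, U4=1, U5=1 → Y1=1, Y2=1 — eliminated
  U3 inverted output: U1=1, U2=1, U3=0 [inverted output], U4=1, U5=1 → Y1=0, Y2=1 — matches
Only U3 inverted output reproduces the observed Y1=0, Y2=1.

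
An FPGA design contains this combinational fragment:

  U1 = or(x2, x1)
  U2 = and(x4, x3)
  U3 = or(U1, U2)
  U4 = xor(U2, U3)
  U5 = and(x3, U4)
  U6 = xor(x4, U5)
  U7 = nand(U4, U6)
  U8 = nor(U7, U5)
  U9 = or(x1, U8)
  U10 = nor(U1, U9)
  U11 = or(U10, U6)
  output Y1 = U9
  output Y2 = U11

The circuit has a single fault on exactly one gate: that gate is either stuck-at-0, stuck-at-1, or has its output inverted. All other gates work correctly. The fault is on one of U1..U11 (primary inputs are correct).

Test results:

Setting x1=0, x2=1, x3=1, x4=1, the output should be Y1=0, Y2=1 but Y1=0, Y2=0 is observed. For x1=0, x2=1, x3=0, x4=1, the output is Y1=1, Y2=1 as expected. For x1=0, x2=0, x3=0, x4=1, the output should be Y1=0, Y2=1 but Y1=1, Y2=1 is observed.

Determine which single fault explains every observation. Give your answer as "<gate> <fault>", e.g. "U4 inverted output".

Fault-free values for test 1 (x1=0, x2=1, x3=1, x4=1): U1=1, U2=1, U3=1, U4=0, U5=0, U6=1, U7=1, U8=0, U9=0, U10=0, U11=1, giving Y1=0, Y2=1. Observed Y1=0, Y2=0.
Test 1: faults giving observed Y1=0, Y2=0 are {U2 stuck-at-0, U2 inverted output, U3 stuck-at-0, U3 inverted output, U4 stuck-at-1, U4 inverted output, U5 stuck-at-1, U5 inverted output, U6 stuck-at-0, U6 inverted output, U11 stuck-at-0, U11 inverted output}.
Test 2 (x1=0, x2=1, x3=0, x4=1): fault-free U1=1, U2=0, U3=1, U4=1, U5=0, U6=1, U7=0, U8=1, U9=1, U10=0, U11=1 → Y1=1, Y2=1; observed Y1=1, Y2=1. Eliminates U2 inverted output, U3 stuck-at-0, U3 inverted output, U4 inverted output, U5 stuck-at-1, U5 inverted output, U6 stuck-at-0, U6 inverted output, U11 stuck-at-0, U11 inverted output.
Test 3 (x1=0, x2=0, x3=0, x4=1): fault-free U1=0, U2=0, U3=0, U4=0, U5=0, U6=1, U7=1, U8=0, U9=0, U10=1, U11=1 → Y1=0, Y2=1; observed Y1=1, Y2=1. Eliminates U2 stuck-at-0.
Only U4 stuck-at-1 is consistent with every test.

U4 stuck-at-1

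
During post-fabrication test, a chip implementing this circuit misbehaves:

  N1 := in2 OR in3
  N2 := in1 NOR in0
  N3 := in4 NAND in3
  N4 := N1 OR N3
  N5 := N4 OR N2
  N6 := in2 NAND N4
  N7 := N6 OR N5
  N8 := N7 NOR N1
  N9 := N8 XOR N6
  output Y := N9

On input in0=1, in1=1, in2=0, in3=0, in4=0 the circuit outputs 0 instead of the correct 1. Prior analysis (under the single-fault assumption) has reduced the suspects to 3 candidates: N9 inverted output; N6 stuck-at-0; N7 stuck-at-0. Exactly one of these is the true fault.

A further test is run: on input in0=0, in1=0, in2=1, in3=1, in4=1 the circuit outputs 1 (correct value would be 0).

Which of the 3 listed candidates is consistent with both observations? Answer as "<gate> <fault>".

Evaluate each candidate on input in0=0, in1=0, in2=1, in3=1, in4=1:
  N9 inverted output: N1=1, N2=1, N3=0, N4=1, N5=1, N6=0, N7=1, N8=0, N9=1 [inverted output] → 1 — matches
  N6 stuck-at-0: N1=1, N2=1, N3=0, N4=1, N5=1, N6=0 [stuck-at-0], N7=1, N8=0, N9=0 → 0 — eliminated
  N7 stuck-at-0: N1=1, N2=1, N3=0, N4=1, N5=1, N6=0, N7=0 [stuck-at-0], N8=0, N9=0 → 0 — eliminated
Only N9 inverted output reproduces the observed 1.

N9 inverted output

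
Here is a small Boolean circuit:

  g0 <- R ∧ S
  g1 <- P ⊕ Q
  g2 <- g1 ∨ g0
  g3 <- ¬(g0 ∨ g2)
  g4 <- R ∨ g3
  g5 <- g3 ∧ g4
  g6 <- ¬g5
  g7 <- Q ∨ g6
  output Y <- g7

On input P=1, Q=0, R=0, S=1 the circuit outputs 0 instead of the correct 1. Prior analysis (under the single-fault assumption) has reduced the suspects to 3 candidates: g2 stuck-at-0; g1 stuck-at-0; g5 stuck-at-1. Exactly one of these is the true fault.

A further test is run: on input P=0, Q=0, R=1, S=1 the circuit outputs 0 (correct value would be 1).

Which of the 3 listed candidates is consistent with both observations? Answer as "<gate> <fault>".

g5 stuck-at-1

Evaluate each candidate on input P=0, Q=0, R=1, S=1:
  g2 stuck-at-0: g0=1, g1=0, g2=0 [stuck-at-0], g3=0, g4=1, g5=0, g6=1, g7=1 → 1 — eliminated
  g1 stuck-at-0: g0=1, g1=0 [stuck-at-0], g2=1, g3=0, g4=1, g5=0, g6=1, g7=1 → 1 — eliminated
  g5 stuck-at-1: g0=1, g1=0, g2=1, g3=0, g4=1, g5=1 [stuck-at-1], g6=0, g7=0 → 0 — matches
Only g5 stuck-at-1 reproduces the observed 0.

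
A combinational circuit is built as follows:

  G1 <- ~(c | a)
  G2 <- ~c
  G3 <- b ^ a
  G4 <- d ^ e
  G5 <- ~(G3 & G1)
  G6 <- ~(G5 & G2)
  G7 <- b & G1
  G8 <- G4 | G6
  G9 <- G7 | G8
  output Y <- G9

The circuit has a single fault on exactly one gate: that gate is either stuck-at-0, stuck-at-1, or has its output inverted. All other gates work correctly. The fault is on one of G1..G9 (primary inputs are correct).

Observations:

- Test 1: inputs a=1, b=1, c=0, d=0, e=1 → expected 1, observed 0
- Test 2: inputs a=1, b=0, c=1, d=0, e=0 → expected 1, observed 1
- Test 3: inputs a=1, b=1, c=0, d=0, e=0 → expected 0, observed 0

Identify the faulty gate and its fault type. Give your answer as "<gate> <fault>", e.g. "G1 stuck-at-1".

G4 stuck-at-0

Fault-free values for test 1 (a=1, b=1, c=0, d=0, e=1): G1=0, G2=1, G3=0, G4=1, G5=1, G6=0, G7=0, G8=1, G9=1, giving Y=1. Observed 0.
Test 1: faults giving observed 0 are {G4 stuck-at-0, G4 inverted output, G8 stuck-at-0, G8 inverted output, G9 stuck-at-0, G9 inverted output}.
Test 2 (a=1, b=0, c=1, d=0, e=0): fault-free G1=0, G2=0, G3=1, G4=0, G5=1, G6=1, G7=0, G8=1, G9=1 → 1; observed 1. Eliminates G8 stuck-at-0, G8 inverted output, G9 stuck-at-0, G9 inverted output.
Test 3 (a=1, b=1, c=0, d=0, e=0): fault-free G1=0, G2=1, G3=0, G4=0, G5=1, G6=0, G7=0, G8=0, G9=0 → 0; observed 0. Eliminates G4 inverted output.
Only G4 stuck-at-0 is consistent with every test.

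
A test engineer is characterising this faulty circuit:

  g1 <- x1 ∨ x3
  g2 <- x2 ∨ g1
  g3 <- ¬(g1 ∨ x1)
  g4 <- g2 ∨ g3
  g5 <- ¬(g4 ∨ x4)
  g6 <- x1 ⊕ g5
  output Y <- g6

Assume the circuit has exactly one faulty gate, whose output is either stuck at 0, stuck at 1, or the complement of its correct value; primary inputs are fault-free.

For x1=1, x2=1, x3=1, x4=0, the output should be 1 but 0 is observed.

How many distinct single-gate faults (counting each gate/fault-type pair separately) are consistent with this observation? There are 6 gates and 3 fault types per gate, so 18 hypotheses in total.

Fault-free: g1=1, g2=1, g3=0, g4=1, g5=0, g6=1 → 1. Observed 0.
  g1: none of the 3 fault types match ✗
  g2: stuck-at-0, inverted output ✓; others ✗
  g3: none of the 3 fault types match ✗
  g4: stuck-at-0, inverted output ✓; others ✗
  g5: stuck-at-1, inverted output ✓; others ✗
  g6: stuck-at-0, inverted output ✓; others ✗
Consistent faults: {g2 stuck-at-0, g2 inverted output, g4 stuck-at-0, g4 inverted output, g5 stuck-at-1, g5 inverted output, g6 stuck-at-0, g6 inverted output} — 8 in all.

8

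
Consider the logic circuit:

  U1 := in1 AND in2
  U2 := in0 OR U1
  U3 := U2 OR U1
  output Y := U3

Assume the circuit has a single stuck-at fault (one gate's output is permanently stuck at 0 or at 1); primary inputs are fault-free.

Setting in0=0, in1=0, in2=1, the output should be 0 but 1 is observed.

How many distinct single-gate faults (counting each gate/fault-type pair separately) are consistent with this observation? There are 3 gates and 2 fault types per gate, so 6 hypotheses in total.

Fault-free: U1=0, U2=0, U3=0 → 0. Observed 1.
  U1 stuck-at-0: output 0 ✗
  U1 stuck-at-1: output 1 ✓
  U2 stuck-at-0: output 0 ✗
  U2 stuck-at-1: output 1 ✓
  U3 stuck-at-0: output 0 ✗
  U3 stuck-at-1: output 1 ✓
Consistent faults: {U1 stuck-at-1, U2 stuck-at-1, U3 stuck-at-1} — 3 in all.

3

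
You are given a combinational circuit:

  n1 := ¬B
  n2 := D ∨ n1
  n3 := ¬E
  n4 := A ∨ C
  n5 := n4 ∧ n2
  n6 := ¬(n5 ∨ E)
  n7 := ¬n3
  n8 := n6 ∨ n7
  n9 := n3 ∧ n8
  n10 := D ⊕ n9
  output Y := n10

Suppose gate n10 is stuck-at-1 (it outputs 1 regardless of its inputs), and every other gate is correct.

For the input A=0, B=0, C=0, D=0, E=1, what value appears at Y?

Propagate with n10 forced: n1=1, n2=1, n3=0, n4=0, n5=0, n6=0, n7=1, n8=1, n9=0, n10=1 [stuck-at-1].
So Y = 1. (Without the fault it would be 0.)

1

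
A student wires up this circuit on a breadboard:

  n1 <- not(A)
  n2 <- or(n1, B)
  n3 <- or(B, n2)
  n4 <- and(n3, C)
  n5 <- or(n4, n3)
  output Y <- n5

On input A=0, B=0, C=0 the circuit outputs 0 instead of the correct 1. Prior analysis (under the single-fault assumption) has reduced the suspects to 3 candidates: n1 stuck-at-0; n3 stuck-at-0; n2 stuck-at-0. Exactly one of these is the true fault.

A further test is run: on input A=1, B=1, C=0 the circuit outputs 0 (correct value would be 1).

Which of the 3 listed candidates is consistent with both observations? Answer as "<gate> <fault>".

Evaluate each candidate on input A=1, B=1, C=0:
  n1 stuck-at-0: n1=0 [stuck-at-0], n2=1, n3=1, n4=0, n5=1 → 1 — eliminated
  n3 stuck-at-0: n1=0, n2=1, n3=0 [stuck-at-0], n4=0, n5=0 → 0 — matches
  n2 stuck-at-0: n1=0, n2=0 [stuck-at-0], n3=1, n4=0, n5=1 → 1 — eliminated
Only n3 stuck-at-0 reproduces the observed 0.

n3 stuck-at-0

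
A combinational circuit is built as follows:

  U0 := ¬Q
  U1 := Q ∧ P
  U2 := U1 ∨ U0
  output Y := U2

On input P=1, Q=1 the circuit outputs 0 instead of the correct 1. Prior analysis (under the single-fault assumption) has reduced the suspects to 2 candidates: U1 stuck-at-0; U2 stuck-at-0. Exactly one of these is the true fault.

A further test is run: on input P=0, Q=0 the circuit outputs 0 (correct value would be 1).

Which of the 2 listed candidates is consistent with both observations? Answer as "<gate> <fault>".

U2 stuck-at-0

Evaluate each candidate on input P=0, Q=0:
  U1 stuck-at-0: U0=1, U1=0 [stuck-at-0], U2=1 → 1 — eliminated
  U2 stuck-at-0: U0=1, U1=0, U2=0 [stuck-at-0] → 0 — matches
Only U2 stuck-at-0 reproduces the observed 0.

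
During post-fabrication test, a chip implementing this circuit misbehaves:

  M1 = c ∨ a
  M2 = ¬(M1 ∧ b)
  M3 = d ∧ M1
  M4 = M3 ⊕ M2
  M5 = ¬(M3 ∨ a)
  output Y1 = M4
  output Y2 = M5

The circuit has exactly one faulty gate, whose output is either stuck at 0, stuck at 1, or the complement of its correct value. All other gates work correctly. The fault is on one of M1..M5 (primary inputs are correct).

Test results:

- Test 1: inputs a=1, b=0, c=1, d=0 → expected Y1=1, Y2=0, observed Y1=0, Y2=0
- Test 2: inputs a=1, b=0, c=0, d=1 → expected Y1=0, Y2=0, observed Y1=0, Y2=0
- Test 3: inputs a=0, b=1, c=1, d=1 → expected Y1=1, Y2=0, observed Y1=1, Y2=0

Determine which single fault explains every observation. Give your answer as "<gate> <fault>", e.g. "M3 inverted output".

M3 stuck-at-1

Fault-free values for test 1 (a=1, b=0, c=1, d=0): M1=1, M2=1, M3=0, M4=1, M5=0, giving Y1=1, Y2=0. Observed Y1=0, Y2=0.
Test 1: faults giving observed Y1=0, Y2=0 are {M2 stuck-at-0, M2 inverted output, M3 stuck-at-1, M3 inverted output, M4 stuck-at-0, M4 inverted output}.
Test 2 (a=1, b=0, c=0, d=1): fault-free M1=1, M2=1, M3=1, M4=0, M5=0 → Y1=0, Y2=0; observed Y1=0, Y2=0. Eliminates M2 stuck-at-0, M2 inverted output, M3 inverted output, M4 inverted output.
Test 3 (a=0, b=1, c=1, d=1): fault-free M1=1, M2=0, M3=1, M4=1, M5=0 → Y1=1, Y2=0; observed Y1=1, Y2=0. Eliminates M4 stuck-at-0.
Only M3 stuck-at-1 is consistent with every test.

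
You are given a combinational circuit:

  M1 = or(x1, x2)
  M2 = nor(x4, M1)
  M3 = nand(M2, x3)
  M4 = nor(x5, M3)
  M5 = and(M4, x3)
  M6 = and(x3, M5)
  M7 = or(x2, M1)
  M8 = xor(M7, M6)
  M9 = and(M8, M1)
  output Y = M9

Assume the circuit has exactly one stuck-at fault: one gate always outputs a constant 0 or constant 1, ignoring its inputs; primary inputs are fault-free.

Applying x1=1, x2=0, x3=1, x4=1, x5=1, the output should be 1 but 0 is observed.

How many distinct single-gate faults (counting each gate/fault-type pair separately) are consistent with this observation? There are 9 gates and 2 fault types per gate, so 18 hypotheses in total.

7

Fault-free: M1=1, M2=0, M3=1, M4=0, M5=0, M6=0, M7=1, M8=1, M9=1 → 1. Observed 0.
  M1: stuck-at-0 ✓; others ✗
  M2: none of the 2 fault types match ✗
  M3: none of the 2 fault types match ✗
  M4: stuck-at-1 ✓; others ✗
  M5: stuck-at-1 ✓; others ✗
  M6: stuck-at-1 ✓; others ✗
  M7: stuck-at-0 ✓; others ✗
  M8: stuck-at-0 ✓; others ✗
  M9: stuck-at-0 ✓; others ✗
Consistent faults: {M1 stuck-at-0, M4 stuck-at-1, M5 stuck-at-1, M6 stuck-at-1, M7 stuck-at-0, M8 stuck-at-0, M9 stuck-at-0} — 7 in all.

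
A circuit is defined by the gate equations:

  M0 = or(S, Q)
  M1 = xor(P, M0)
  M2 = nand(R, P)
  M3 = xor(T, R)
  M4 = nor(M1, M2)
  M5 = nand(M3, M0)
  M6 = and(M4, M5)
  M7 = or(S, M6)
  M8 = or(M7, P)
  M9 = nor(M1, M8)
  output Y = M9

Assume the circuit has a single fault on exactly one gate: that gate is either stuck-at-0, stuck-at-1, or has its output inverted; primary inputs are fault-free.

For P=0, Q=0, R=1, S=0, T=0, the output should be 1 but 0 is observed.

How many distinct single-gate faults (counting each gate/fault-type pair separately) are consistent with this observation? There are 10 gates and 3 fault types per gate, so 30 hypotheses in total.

Fault-free: M0=0, M1=0, M2=1, M3=1, M4=0, M5=1, M6=0, M7=0, M8=0, M9=1 → 1. Observed 0.
  M0: stuck-at-1, inverted output ✓; others ✗
  M1: stuck-at-1, inverted output ✓; others ✗
  M2: stuck-at-0, inverted output ✓; others ✗
  M3: none of the 3 fault types match ✗
  M4: stuck-at-1, inverted output ✓; others ✗
  M5: none of the 3 fault types match ✗
  M6: stuck-at-1, inverted output ✓; others ✗
  M7: stuck-at-1, inverted output ✓; others ✗
  M8: stuck-at-1, inverted output ✓; others ✗
  M9: stuck-at-0, inverted output ✓; others ✗
Consistent faults: {M0 stuck-at-1, M0 inverted output, M1 stuck-at-1, M1 inverted output, M2 stuck-at-0, M2 inverted output, M4 stuck-at-1, M4 inverted output, M6 stuck-at-1, M6 inverted output, M7 stuck-at-1, M7 inverted output, M8 stuck-at-1, M8 inverted output, M9 stuck-at-0, M9 inverted output} — 16 in all.

16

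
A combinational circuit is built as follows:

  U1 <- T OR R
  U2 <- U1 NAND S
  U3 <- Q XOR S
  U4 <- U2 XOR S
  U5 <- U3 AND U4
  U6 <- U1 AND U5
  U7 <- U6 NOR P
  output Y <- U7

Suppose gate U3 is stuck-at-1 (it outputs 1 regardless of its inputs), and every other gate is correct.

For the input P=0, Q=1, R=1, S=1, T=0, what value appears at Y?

Propagate with U3 forced: U1=1, U2=0, U3=1 [stuck-at-1], U4=1, U5=1, U6=1, U7=0.
So Y = 0. (Without the fault it would be 1.)

0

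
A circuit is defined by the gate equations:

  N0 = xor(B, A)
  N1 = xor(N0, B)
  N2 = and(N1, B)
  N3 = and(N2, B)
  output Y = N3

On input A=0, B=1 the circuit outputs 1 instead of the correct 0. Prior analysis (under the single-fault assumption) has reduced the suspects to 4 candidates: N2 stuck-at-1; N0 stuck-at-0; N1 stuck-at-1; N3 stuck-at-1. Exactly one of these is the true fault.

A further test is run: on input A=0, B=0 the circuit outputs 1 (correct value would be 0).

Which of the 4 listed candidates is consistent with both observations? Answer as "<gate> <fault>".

Evaluate each candidate on input A=0, B=0:
  N2 stuck-at-1: N0=0, N1=0, N2=1 [stuck-at-1], N3=0 → 0 — eliminated
  N0 stuck-at-0: N0=0 [stuck-at-0], N1=0, N2=0, N3=0 → 0 — eliminated
  N1 stuck-at-1: N0=0, N1=1 [stuck-at-1], N2=0, N3=0 → 0 — eliminated
  N3 stuck-at-1: N0=0, N1=0, N2=0, N3=1 [stuck-at-1] → 1 — matches
Only N3 stuck-at-1 reproduces the observed 1.

N3 stuck-at-1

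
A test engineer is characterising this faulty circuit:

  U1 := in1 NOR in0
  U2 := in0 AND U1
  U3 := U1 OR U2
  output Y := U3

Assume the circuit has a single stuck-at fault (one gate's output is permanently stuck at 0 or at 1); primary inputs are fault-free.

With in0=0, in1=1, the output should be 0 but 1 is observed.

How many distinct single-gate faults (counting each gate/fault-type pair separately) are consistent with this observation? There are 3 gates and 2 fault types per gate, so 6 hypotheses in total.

Fault-free: U1=0, U2=0, U3=0 → 0. Observed 1.
  U1 stuck-at-0: output 0 ✗
  U1 stuck-at-1: output 1 ✓
  U2 stuck-at-0: output 0 ✗
  U2 stuck-at-1: output 1 ✓
  U3 stuck-at-0: output 0 ✗
  U3 stuck-at-1: output 1 ✓
Consistent faults: {U1 stuck-at-1, U2 stuck-at-1, U3 stuck-at-1} — 3 in all.

3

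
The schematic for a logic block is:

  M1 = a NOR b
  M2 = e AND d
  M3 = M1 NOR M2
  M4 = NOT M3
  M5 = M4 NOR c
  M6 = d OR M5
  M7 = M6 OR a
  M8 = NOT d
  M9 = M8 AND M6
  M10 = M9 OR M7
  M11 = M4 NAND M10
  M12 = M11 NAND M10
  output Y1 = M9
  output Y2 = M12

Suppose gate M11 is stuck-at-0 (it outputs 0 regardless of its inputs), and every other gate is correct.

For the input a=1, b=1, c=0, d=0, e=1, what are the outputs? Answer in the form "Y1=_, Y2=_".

Propagate with M11 forced: M1=0, M2=0, M3=1, M4=0, M5=1, M6=1, M7=1, M8=1, M9=1, M10=1, M11=0 [stuck-at-0], M12=1.
So the outputs are Y1=1, Y2=1. (Without the fault they would be Y1=1, Y2=0.)

Y1=1, Y2=1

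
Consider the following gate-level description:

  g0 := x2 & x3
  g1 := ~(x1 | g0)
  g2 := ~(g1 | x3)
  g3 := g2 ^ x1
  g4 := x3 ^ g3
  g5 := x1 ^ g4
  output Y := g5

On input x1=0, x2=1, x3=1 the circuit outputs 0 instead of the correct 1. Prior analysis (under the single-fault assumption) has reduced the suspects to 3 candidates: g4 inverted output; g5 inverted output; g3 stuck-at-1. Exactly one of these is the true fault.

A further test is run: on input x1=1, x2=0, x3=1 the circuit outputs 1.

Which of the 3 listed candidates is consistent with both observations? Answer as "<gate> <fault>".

Evaluate each candidate on input x1=1, x2=0, x3=1:
  g4 inverted output: g0=0, g1=0, g2=0, g3=1, g4=1 [inverted output], g5=0 → 0 — eliminated
  g5 inverted output: g0=0, g1=0, g2=0, g3=1, g4=0, g5=0 [inverted output] → 0 — eliminated
  g3 stuck-at-1: g0=0, g1=0, g2=0, g3=1 [stuck-at-1], g4=0, g5=1 → 1 — matches
Only g3 stuck-at-1 reproduces the observed 1.

g3 stuck-at-1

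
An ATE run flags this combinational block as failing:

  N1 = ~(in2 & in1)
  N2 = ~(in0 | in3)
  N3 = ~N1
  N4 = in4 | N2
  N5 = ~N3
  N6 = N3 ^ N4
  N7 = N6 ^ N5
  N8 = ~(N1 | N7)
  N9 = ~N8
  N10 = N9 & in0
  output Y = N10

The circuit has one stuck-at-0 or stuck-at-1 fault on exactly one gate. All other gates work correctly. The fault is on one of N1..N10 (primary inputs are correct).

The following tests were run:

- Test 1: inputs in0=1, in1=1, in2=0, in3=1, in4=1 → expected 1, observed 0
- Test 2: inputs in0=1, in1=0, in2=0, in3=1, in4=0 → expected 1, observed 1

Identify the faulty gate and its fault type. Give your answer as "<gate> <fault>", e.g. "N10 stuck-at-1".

N1 stuck-at-0

Fault-free values for test 1 (in0=1, in1=1, in2=0, in3=1, in4=1): N1=1, N2=0, N3=0, N4=1, N5=1, N6=1, N7=0, N8=0, N9=1, N10=1, giving Y=1. Observed 0.
Test 1: faults giving observed 0 are {N1 stuck-at-0, N8 stuck-at-1, N9 stuck-at-0, N10 stuck-at-0}.
Test 2 (in0=1, in1=0, in2=0, in3=1, in4=0): fault-free N1=1, N2=0, N3=0, N4=0, N5=1, N6=0, N7=1, N8=0, N9=1, N10=1 → 1; observed 1. Eliminates N8 stuck-at-1, N9 stuck-at-0, N10 stuck-at-0.
Only N1 stuck-at-0 is consistent with every test.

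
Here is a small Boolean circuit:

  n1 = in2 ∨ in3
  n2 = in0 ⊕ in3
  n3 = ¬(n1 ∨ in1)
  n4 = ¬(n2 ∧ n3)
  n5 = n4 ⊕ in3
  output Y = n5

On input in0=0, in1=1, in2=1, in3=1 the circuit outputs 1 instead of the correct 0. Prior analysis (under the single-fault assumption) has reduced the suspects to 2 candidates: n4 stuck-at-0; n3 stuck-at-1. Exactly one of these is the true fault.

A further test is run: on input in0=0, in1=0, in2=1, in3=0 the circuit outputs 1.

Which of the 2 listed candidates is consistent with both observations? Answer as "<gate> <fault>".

Evaluate each candidate on input in0=0, in1=0, in2=1, in3=0:
  n4 stuck-at-0: n1=1, n2=0, n3=0, n4=0 [stuck-at-0], n5=0 → 0 — eliminated
  n3 stuck-at-1: n1=1, n2=0, n3=1 [stuck-at-1], n4=1, n5=1 → 1 — matches
Only n3 stuck-at-1 reproduces the observed 1.

n3 stuck-at-1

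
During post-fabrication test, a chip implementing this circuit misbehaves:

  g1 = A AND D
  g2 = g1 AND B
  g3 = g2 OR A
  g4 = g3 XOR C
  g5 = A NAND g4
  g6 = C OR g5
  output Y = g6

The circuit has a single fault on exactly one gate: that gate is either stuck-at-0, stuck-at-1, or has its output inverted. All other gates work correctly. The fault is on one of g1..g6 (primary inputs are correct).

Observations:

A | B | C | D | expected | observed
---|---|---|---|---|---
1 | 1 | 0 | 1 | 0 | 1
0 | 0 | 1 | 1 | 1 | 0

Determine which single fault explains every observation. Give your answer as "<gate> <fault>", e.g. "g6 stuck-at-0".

g6 inverted output

Fault-free values for test 1 (A=1, B=1, C=0, D=1): g1=1, g2=1, g3=1, g4=1, g5=0, g6=0, giving Y=0. Observed 1.
Test 1: faults giving observed 1 are {g3 stuck-at-0, g3 inverted output, g4 stuck-at-0, g4 inverted output, g5 stuck-at-1, g5 inverted output, g6 stuck-at-1, g6 inverted output}.
Test 2 (A=0, B=0, C=1, D=1): fault-free g1=0, g2=0, g3=0, g4=1, g5=1, g6=1 → 1; observed 0. Eliminates g3 stuck-at-0, g3 inverted output, g4 stuck-at-0, g4 inverted output, g5 stuck-at-1, g5 inverted output, g6 stuck-at-1.
Only g6 inverted output is consistent with every test.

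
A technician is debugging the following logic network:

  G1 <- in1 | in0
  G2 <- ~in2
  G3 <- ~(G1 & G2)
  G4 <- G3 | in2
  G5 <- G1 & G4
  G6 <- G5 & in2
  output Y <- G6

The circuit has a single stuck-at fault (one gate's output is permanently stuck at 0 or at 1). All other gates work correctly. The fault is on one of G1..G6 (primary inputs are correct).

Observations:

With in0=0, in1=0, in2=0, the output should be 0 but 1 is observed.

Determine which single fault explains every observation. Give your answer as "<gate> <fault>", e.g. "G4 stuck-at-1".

Fault-free values for test 1 (in0=0, in1=0, in2=0): G1=0, G2=1, G3=1, G4=1, G5=0, G6=0, giving Y=0. Observed 1.
Test 1: faults giving observed 1 are {G6 stuck-at-1}.
Only G6 stuck-at-1 is consistent with every test.

G6 stuck-at-1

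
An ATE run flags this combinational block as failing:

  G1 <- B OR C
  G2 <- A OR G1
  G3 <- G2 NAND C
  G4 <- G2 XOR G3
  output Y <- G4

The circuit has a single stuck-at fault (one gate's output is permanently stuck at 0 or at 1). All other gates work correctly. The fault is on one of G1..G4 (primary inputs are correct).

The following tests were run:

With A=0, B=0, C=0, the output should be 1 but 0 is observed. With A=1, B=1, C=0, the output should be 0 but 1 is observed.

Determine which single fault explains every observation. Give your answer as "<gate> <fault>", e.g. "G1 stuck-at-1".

G3 stuck-at-0

Fault-free values for test 1 (A=0, B=0, C=0): G1=0, G2=0, G3=1, G4=1, giving Y=1. Observed 0.
Test 1: faults giving observed 0 are {G1 stuck-at-1, G2 stuck-at-1, G3 stuck-at-0, G4 stuck-at-0}.
Test 2 (A=1, B=1, C=0): fault-free G1=1, G2=1, G3=1, G4=0 → 0; observed 1. Eliminates G1 stuck-at-1, G2 stuck-at-1, G4 stuck-at-0.
Only G3 stuck-at-0 is consistent with every test.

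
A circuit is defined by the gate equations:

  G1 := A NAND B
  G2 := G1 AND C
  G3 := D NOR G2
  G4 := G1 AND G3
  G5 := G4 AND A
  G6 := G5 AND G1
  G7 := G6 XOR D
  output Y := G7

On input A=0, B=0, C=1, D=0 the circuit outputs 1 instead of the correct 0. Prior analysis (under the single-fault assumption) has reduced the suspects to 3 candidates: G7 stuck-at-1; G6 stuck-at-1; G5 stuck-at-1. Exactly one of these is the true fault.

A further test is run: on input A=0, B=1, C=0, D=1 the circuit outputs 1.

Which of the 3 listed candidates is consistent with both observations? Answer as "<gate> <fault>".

G7 stuck-at-1

Evaluate each candidate on input A=0, B=1, C=0, D=1:
  G7 stuck-at-1: G1=1, G2=0, G3=0, G4=0, G5=0, G6=0, G7=1 [stuck-at-1] → 1 — matches
  G6 stuck-at-1: G1=1, G2=0, G3=0, G4=0, G5=0, G6=1 [stuck-at-1], G7=0 → 0 — eliminated
  G5 stuck-at-1: G1=1, G2=0, G3=0, G4=0, G5=1 [stuck-at-1], G6=1, G7=0 → 0 — eliminated
Only G7 stuck-at-1 reproduces the observed 1.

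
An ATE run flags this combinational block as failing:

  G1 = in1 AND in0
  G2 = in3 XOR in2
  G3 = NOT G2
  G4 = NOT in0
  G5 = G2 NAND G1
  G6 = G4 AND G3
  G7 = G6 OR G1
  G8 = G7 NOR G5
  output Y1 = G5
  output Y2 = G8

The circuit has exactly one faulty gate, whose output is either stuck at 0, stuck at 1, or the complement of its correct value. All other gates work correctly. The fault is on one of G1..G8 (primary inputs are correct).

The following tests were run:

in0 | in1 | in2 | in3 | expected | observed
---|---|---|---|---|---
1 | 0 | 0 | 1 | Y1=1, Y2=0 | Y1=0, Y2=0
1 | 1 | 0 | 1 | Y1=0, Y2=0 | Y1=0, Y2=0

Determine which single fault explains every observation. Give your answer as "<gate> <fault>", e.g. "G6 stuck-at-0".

G1 stuck-at-1

Fault-free values for test 1 (in0=1, in1=0, in2=0, in3=1): G1=0, G2=1, G3=0, G4=0, G5=1, G6=0, G7=0, G8=0, giving Y1=1, Y2=0. Observed Y1=0, Y2=0.
Test 1: faults giving observed Y1=0, Y2=0 are {G1 stuck-at-1, G1 inverted output}.
Test 2 (in0=1, in1=1, in2=0, in3=1): fault-free G1=1, G2=1, G3=0, G4=0, G5=0, G6=0, G7=1, G8=0 → Y1=0, Y2=0; observed Y1=0, Y2=0. Eliminates G1 inverted output.
Only G1 stuck-at-1 is consistent with every test.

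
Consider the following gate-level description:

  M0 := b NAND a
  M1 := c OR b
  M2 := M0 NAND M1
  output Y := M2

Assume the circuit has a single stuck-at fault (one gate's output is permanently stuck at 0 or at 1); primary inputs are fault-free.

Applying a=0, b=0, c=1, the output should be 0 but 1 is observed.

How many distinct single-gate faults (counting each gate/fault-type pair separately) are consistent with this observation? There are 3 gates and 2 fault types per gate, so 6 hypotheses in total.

Fault-free: M0=1, M1=1, M2=0 → 0. Observed 1.
  M0 stuck-at-0: output 1 ✓
  M0 stuck-at-1: output 0 ✗
  M1 stuck-at-0: output 1 ✓
  M1 stuck-at-1: output 0 ✗
  M2 stuck-at-0: output 0 ✗
  M2 stuck-at-1: output 1 ✓
Consistent faults: {M0 stuck-at-0, M1 stuck-at-0, M2 stuck-at-1} — 3 in all.

3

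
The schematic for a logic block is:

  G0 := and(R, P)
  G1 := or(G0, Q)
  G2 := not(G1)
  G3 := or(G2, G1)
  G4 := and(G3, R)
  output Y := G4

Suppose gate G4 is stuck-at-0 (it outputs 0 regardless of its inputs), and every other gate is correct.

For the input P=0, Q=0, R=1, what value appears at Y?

0

Propagate with G4 forced: G0=0, G1=0, G2=1, G3=1, G4=0 [stuck-at-0].
So Y = 0. (Without the fault it would be 1.)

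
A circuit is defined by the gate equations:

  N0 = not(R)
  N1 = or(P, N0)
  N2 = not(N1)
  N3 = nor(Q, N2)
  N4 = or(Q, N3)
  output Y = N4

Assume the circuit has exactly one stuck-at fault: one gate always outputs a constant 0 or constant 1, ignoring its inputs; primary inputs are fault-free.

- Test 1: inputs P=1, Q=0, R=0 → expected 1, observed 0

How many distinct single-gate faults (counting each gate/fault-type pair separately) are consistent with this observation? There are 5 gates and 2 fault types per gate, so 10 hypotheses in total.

4

Fault-free: N0=1, N1=1, N2=0, N3=1, N4=1 → 1. Observed 0.
  N0 stuck-at-0: output 1 ✗
  N0 stuck-at-1: output 1 ✗
  N1 stuck-at-0: output 0 ✓
  N1 stuck-at-1: output 1 ✗
  N2 stuck-at-0: output 1 ✗
  N2 stuck-at-1: output 0 ✓
  N3 stuck-at-0: output 0 ✓
  N3 stuck-at-1: output 1 ✗
  N4 stuck-at-0: output 0 ✓
  N4 stuck-at-1: output 1 ✗
Consistent faults: {N1 stuck-at-0, N2 stuck-at-1, N3 stuck-at-0, N4 stuck-at-0} — 4 in all.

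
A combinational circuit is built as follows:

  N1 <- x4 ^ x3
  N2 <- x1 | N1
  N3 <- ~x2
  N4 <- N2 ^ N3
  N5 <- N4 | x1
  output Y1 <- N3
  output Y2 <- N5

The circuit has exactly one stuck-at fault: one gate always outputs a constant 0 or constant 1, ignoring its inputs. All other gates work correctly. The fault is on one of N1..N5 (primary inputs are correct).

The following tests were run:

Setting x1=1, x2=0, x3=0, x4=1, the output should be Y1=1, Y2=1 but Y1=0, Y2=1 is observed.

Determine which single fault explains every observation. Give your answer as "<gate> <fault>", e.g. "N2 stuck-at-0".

N3 stuck-at-0

Fault-free values for test 1 (x1=1, x2=0, x3=0, x4=1): N1=1, N2=1, N3=1, N4=0, N5=1, giving Y1=1, Y2=1. Observed Y1=0, Y2=1.
Test 1: faults giving observed Y1=0, Y2=1 are {N3 stuck-at-0}.
Only N3 stuck-at-0 is consistent with every test.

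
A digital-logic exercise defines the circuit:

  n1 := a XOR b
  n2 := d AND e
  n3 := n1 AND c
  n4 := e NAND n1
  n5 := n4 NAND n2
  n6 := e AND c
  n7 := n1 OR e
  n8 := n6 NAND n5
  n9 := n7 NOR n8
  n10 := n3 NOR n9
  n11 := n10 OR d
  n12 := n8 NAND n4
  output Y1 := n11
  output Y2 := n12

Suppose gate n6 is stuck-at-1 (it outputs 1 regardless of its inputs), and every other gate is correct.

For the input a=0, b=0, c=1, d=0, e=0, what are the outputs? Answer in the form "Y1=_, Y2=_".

Y1=0, Y2=1

Propagate with n6 forced: n1=0, n2=0, n3=0, n4=1, n5=1, n6=1 [stuck-at-1], n7=0, n8=0, n9=1, n10=0, n11=0, n12=1.
So the outputs are Y1=0, Y2=1. (Without the fault they would be Y1=1, Y2=0.)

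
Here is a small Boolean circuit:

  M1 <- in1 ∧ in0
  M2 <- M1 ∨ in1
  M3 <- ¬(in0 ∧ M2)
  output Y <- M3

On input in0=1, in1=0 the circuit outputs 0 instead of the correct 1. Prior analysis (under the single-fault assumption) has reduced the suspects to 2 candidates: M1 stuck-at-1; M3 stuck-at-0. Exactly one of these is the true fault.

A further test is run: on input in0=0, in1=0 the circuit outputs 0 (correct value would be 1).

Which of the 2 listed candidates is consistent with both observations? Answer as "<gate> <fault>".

Evaluate each candidate on input in0=0, in1=0:
  M1 stuck-at-1: M1=1 [stuck-at-1], M2=1, M3=1 → 1 — eliminated
  M3 stuck-at-0: M1=0, M2=0, M3=0 [stuck-at-0] → 0 — matches
Only M3 stuck-at-0 reproduces the observed 0.

M3 stuck-at-0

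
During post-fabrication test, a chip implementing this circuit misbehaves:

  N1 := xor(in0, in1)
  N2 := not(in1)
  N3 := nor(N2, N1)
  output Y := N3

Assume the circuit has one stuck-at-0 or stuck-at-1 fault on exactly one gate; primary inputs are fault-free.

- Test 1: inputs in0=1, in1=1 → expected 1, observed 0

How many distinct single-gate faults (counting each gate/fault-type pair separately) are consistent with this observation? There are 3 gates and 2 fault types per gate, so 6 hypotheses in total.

Fault-free: N1=0, N2=0, N3=1 → 1. Observed 0.
  N1 stuck-at-0: output 1 ✗
  N1 stuck-at-1: output 0 ✓
  N2 stuck-at-0: output 1 ✗
  N2 stuck-at-1: output 0 ✓
  N3 stuck-at-0: output 0 ✓
  N3 stuck-at-1: output 1 ✗
Consistent faults: {N1 stuck-at-1, N2 stuck-at-1, N3 stuck-at-0} — 3 in all.

3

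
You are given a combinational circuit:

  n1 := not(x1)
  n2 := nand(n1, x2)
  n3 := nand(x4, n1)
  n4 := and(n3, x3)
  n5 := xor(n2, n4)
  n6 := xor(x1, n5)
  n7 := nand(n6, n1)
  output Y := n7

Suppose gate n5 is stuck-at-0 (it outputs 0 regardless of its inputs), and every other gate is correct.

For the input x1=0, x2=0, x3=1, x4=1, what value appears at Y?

1

Propagate with n5 forced: n1=1, n2=1, n3=0, n4=0, n5=0 [stuck-at-0], n6=0, n7=1.
So Y = 1. (Without the fault it would be 0.)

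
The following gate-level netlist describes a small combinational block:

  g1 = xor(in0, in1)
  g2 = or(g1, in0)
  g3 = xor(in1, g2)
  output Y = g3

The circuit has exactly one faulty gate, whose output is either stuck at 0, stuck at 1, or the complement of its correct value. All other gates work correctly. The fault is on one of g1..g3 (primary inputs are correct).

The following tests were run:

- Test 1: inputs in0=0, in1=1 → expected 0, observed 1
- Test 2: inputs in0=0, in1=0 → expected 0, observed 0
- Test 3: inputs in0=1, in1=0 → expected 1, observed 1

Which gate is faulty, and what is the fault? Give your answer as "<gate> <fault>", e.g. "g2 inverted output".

g1 stuck-at-0

Fault-free values for test 1 (in0=0, in1=1): g1=1, g2=1, g3=0, giving Y=0. Observed 1.
Test 1: faults giving observed 1 are {g1 stuck-at-0, g1 inverted output, g2 stuck-at-0, g2 inverted output, g3 stuck-at-1, g3 inverted output}.
Test 2 (in0=0, in1=0): fault-free g1=0, g2=0, g3=0 → 0; observed 0. Eliminates g1 inverted output, g2 inverted output, g3 stuck-at-1, g3 inverted output.
Test 3 (in0=1, in1=0): fault-free g1=1, g2=1, g3=1 → 1; observed 1. Eliminates g2 stuck-at-0.
Only g1 stuck-at-0 is consistent with every test.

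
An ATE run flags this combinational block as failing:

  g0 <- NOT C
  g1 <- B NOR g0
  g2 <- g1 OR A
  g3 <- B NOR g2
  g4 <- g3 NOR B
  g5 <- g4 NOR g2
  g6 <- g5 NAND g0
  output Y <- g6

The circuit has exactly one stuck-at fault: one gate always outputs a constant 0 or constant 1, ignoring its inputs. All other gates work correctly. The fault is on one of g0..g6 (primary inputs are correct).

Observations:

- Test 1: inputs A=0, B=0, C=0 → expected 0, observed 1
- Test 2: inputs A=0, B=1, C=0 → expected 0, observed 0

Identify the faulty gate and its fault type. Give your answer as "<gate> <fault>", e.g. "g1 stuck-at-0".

g3 stuck-at-0

Fault-free values for test 1 (A=0, B=0, C=0): g0=1, g1=0, g2=0, g3=1, g4=0, g5=1, g6=0, giving Y=0. Observed 1.
Test 1: faults giving observed 1 are {g0 stuck-at-0, g1 stuck-at-1, g2 stuck-at-1, g3 stuck-at-0, g4 stuck-at-1, g5 stuck-at-0, g6 stuck-at-1}.
Test 2 (A=0, B=1, C=0): fault-free g0=1, g1=0, g2=0, g3=0, g4=0, g5=1, g6=0 → 0; observed 0. Eliminates g0 stuck-at-0, g1 stuck-at-1, g2 stuck-at-1, g4 stuck-at-1, g5 stuck-at-0, g6 stuck-at-1.
Only g3 stuck-at-0 is consistent with every test.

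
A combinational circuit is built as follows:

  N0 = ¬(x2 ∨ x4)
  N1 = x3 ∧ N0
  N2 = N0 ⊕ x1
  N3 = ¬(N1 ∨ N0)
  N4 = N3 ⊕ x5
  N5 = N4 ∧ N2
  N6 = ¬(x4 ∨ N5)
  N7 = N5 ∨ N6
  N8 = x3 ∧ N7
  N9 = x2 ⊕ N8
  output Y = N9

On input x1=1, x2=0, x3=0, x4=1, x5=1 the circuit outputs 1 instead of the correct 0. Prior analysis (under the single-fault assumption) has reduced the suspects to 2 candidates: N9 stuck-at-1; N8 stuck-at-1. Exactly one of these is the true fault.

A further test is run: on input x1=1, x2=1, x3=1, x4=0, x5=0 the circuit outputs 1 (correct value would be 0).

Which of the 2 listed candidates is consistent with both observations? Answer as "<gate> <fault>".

N9 stuck-at-1

Evaluate each candidate on input x1=1, x2=1, x3=1, x4=0, x5=0:
  N9 stuck-at-1: N0=0, N1=0, N2=1, N3=1, N4=1, N5=1, N6=0, N7=1, N8=1, N9=1 [stuck-at-1] → 1 — matches
  N8 stuck-at-1: N0=0, N1=0, N2=1, N3=1, N4=1, N5=1, N6=0, N7=1, N8=1 [stuck-at-1], N9=0 → 0 — eliminated
Only N9 stuck-at-1 reproduces the observed 1.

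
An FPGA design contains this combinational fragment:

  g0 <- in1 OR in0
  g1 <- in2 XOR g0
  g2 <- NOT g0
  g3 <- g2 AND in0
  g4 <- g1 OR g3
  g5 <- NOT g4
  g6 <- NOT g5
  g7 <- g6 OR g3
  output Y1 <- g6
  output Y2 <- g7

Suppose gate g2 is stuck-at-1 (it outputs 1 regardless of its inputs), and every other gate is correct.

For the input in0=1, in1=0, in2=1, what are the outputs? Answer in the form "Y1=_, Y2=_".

Propagate with g2 forced: g0=1, g1=0, g2=1 [stuck-at-1], g3=1, g4=1, g5=0, g6=1, g7=1.
So the outputs are Y1=1, Y2=1. (Without the fault they would be Y1=0, Y2=0.)

Y1=1, Y2=1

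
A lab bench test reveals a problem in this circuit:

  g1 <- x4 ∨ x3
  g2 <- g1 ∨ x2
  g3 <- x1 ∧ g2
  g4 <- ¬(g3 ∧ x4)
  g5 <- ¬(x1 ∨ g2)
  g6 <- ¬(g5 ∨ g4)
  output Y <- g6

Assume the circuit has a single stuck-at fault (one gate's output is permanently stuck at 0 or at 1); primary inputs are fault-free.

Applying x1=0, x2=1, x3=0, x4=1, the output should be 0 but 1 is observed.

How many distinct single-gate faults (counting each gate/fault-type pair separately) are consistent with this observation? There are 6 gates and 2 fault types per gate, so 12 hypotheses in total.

Fault-free: g1=1, g2=1, g3=0, g4=1, g5=0, g6=0 → 0. Observed 1.
  g1 stuck-at-0: output 0 ✗
  g1 stuck-at-1: output 0 ✗
  g2 stuck-at-0: output 0 ✗
  g2 stuck-at-1: output 0 ✗
  g3 stuck-at-0: output 0 ✗
  g3 stuck-at-1: output 1 ✓
  g4 stuck-at-0: output 1 ✓
  g4 stuck-at-1: output 0 ✗
  g5 stuck-at-0: output 0 ✗
  g5 stuck-at-1: output 0 ✗
  g6 stuck-at-0: output 0 ✗
  g6 stuck-at-1: output 1 ✓
Consistent faults: {g3 stuck-at-1, g4 stuck-at-0, g6 stuck-at-1} — 3 in all.

3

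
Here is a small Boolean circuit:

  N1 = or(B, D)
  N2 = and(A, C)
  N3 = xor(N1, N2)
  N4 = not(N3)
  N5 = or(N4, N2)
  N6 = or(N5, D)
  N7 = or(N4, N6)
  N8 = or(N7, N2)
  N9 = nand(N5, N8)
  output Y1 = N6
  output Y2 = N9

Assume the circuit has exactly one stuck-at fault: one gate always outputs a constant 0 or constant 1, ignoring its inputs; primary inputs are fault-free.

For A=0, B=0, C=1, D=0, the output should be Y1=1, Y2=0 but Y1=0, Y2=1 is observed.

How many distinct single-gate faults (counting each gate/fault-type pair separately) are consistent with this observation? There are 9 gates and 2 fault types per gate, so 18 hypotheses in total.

4

Fault-free: N1=0, N2=0, N3=0, N4=1, N5=1, N6=1, N7=1, N8=1, N9=0 → Y1=1, Y2=0. Observed Y1=0, Y2=1.
  N1: stuck-at-1 ✓; others ✗
  N2: none of the 2 fault types match ✗
  N3: stuck-at-1 ✓; others ✗
  N4: stuck-at-0 ✓; others ✗
  N5: stuck-at-0 ✓; others ✗
  N6: none of the 2 fault types match ✗
  N7: none of the 2 fault types match ✗
  N8: none of the 2 fault types match ✗
  N9: none of the 2 fault types match ✗
Consistent faults: {N1 stuck-at-1, N3 stuck-at-1, N4 stuck-at-0, N5 stuck-at-0} — 4 in all.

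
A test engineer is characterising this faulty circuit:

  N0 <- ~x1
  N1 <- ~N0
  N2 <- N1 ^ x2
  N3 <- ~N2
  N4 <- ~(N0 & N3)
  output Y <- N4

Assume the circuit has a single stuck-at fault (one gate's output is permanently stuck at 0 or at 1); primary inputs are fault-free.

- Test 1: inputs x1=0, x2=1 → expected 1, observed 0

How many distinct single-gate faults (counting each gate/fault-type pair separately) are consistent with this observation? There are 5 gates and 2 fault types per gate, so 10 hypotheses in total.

4

Fault-free: N0=1, N1=0, N2=1, N3=0, N4=1 → 1. Observed 0.
  N0 stuck-at-0: output 1 ✗
  N0 stuck-at-1: output 1 ✗
  N1 stuck-at-0: output 1 ✗
  N1 stuck-at-1: output 0 ✓
  N2 stuck-at-0: output 0 ✓
  N2 stuck-at-1: output 1 ✗
  N3 stuck-at-0: output 1 ✗
  N3 stuck-at-1: output 0 ✓
  N4 stuck-at-0: output 0 ✓
  N4 stuck-at-1: output 1 ✗
Consistent faults: {N1 stuck-at-1, N2 stuck-at-0, N3 stuck-at-1, N4 stuck-at-0} — 4 in all.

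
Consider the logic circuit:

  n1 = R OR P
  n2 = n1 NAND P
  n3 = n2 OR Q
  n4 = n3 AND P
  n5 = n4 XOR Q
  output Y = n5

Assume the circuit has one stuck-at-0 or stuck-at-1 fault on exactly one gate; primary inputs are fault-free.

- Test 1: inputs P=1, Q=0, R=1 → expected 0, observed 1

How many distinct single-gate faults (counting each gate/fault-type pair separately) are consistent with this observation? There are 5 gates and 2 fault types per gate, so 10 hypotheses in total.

5

Fault-free: n1=1, n2=0, n3=0, n4=0, n5=0 → 0. Observed 1.
  n1 stuck-at-0: output 1 ✓
  n1 stuck-at-1: output 0 ✗
  n2 stuck-at-0: output 0 ✗
  n2 stuck-at-1: output 1 ✓
  n3 stuck-at-0: output 0 ✗
  n3 stuck-at-1: output 1 ✓
  n4 stuck-at-0: output 0 ✗
  n4 stuck-at-1: output 1 ✓
  n5 stuck-at-0: output 0 ✗
  n5 stuck-at-1: output 1 ✓
Consistent faults: {n1 stuck-at-0, n2 stuck-at-1, n3 stuck-at-1, n4 stuck-at-1, n5 stuck-at-1} — 5 in all.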